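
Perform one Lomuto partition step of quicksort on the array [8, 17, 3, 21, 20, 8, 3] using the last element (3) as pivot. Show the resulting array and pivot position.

Lomuto partition with pivot = 3:

Initial array: [8, 17, 3, 21, 20, 8, 3]

arr[0]=8 > 3: no swap
arr[1]=17 > 3: no swap
arr[2]=3 <= 3: swap with position 0, array becomes [3, 17, 8, 21, 20, 8, 3]
arr[3]=21 > 3: no swap
arr[4]=20 > 3: no swap
arr[5]=8 > 3: no swap

Place pivot at position 1: [3, 3, 8, 21, 20, 8, 17]
Pivot position: 1

After partitioning with pivot 3, the array becomes [3, 3, 8, 21, 20, 8, 17]. The pivot is placed at index 1. All elements to the left of the pivot are <= 3, and all elements to the right are > 3.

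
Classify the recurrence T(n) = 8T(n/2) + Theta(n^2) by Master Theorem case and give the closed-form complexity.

Master Theorem for T(n) = 8T(n/2) + O(n^2):

a = 8, b = 2, c = 2
log_b(a) = log_2(8) = 3.0000

Case 1: c = 2 < log_2(8) = 3.0000
T(n) = O(n^(log_2 8)) = O(n^3)

For T(n) = 8T(n/2) + O(n^2): log_2(8) = 3.0000. This is Case 1 of the Master Theorem (c < log_b(a), work dominated by leaves), giving O(n^3).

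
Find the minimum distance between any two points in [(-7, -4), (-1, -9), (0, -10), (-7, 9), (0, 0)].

Computing all pairwise distances among 5 points:

d((-7, -4), (-1, -9)) = 7.8102
d((-7, -4), (0, -10)) = 9.2195
d((-7, -4), (-7, 9)) = 13.0
d((-7, -4), (0, 0)) = 8.0623
d((-1, -9), (0, -10)) = 1.4142 <-- minimum
d((-1, -9), (-7, 9)) = 18.9737
d((-1, -9), (0, 0)) = 9.0554
d((0, -10), (-7, 9)) = 20.2485
d((0, -10), (0, 0)) = 10.0
d((-7, 9), (0, 0)) = 11.4018

Closest pair: (-1, -9) and (0, -10) with distance 1.4142

The closest pair is (-1, -9) and (0, -10) with Euclidean distance 1.4142. For 5 points, brute-force pairwise comparison is shown above. For large n, the divide-and-conquer algorithm (sort by x, recurse on halves, check the dividing strip) achieves O(n log n).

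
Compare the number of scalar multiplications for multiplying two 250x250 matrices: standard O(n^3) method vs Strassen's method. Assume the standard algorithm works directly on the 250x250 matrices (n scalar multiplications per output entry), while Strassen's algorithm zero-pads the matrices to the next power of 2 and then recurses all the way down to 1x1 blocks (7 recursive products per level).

Matrix multiplication for 250x250 matrices:

Strassen's algorithm requires power-of-2 dimensions. Pad 250x250 to 256x256 (next power of 2).

Standard algorithm: 250^3 = 15625000 multiplications
Strassen's algorithm: 7^(log2(256)) = 7^8 = 5764801 multiplications
Savings: 15625000 - 5764801 = 9860199 multiplications

Standard: 15625000 multiplications (250^3). Strassen: 5764801 multiplications (7^8, after padding to 256x256). Strassen reduces 8 recursive multiplications to 7 at each level.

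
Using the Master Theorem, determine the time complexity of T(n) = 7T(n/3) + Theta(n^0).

Master Theorem for T(n) = 7T(n/3) + O(n^0):

a = 7, b = 3, c = 0
log_b(a) = log_3(7) = 1.7712

Case 1: c = 0 < log_3(7) = 1.7712
T(n) = O(n^(log_3 7))

For T(n) = 7T(n/3) + O(n^0): log_3(7) = 1.7712. This is Case 1 of the Master Theorem (c < log_b(a), work dominated by leaves), giving O(n^(log_3 7)).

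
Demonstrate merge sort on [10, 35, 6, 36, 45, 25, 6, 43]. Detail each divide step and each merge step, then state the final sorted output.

Merge sort trace:

Split: [10, 35, 6, 36, 45, 25, 6, 43] -> [10, 35, 6, 36] and [45, 25, 6, 43]
  Split: [10, 35, 6, 36] -> [10, 35] and [6, 36]
    Split: [10, 35] -> [10] and [35]
    Merge: [10] + [35] -> [10, 35]
    Split: [6, 36] -> [6] and [36]
    Merge: [6] + [36] -> [6, 36]
  Merge: [10, 35] + [6, 36] -> [6, 10, 35, 36]
  Split: [45, 25, 6, 43] -> [45, 25] and [6, 43]
    Split: [45, 25] -> [45] and [25]
    Merge: [45] + [25] -> [25, 45]
    Split: [6, 43] -> [6] and [43]
    Merge: [6] + [43] -> [6, 43]
  Merge: [25, 45] + [6, 43] -> [6, 25, 43, 45]
Merge: [6, 10, 35, 36] + [6, 25, 43, 45] -> [6, 6, 10, 25, 35, 36, 43, 45]

Final sorted array: [6, 6, 10, 25, 35, 36, 43, 45]

The merge sort proceeds by recursively splitting the array and merging sorted halves.
After all merges, the sorted array is [6, 6, 10, 25, 35, 36, 43, 45].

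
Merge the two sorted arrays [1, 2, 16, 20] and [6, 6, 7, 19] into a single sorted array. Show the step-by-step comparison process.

Merging process:

Compare 1 vs 6: take 1 from left. Merged: [1]
Compare 2 vs 6: take 2 from left. Merged: [1, 2]
Compare 16 vs 6: take 6 from right. Merged: [1, 2, 6]
Compare 16 vs 6: take 6 from right. Merged: [1, 2, 6, 6]
Compare 16 vs 7: take 7 from right. Merged: [1, 2, 6, 6, 7]
Compare 16 vs 19: take 16 from left. Merged: [1, 2, 6, 6, 7, 16]
Compare 20 vs 19: take 19 from right. Merged: [1, 2, 6, 6, 7, 16, 19]
Append remaining from left: [20]. Merged: [1, 2, 6, 6, 7, 16, 19, 20]

Final merged array: [1, 2, 6, 6, 7, 16, 19, 20]
Total comparisons: 7

The merged array is [1, 2, 6, 6, 7, 16, 19, 20], requiring 7 comparisons. The merge step runs in O(n) time where n is the total number of elements.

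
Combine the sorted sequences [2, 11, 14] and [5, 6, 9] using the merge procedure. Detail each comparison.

Merging process:

Compare 2 vs 5: take 2 from left. Merged: [2]
Compare 11 vs 5: take 5 from right. Merged: [2, 5]
Compare 11 vs 6: take 6 from right. Merged: [2, 5, 6]
Compare 11 vs 9: take 9 from right. Merged: [2, 5, 6, 9]
Append remaining from left: [11, 14]. Merged: [2, 5, 6, 9, 11, 14]

Final merged array: [2, 5, 6, 9, 11, 14]
Total comparisons: 4

The merged array is [2, 5, 6, 9, 11, 14], requiring 4 comparisons. The merge step runs in O(n) time where n is the total number of elements.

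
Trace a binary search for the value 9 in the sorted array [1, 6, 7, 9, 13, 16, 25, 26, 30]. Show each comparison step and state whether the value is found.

Binary search for 9 in [1, 6, 7, 9, 13, 16, 25, 26, 30]:

lo=0, hi=8, mid=4, arr[mid]=13 -> 13 > 9, search left half
lo=0, hi=3, mid=1, arr[mid]=6 -> 6 < 9, search right half
lo=2, hi=3, mid=2, arr[mid]=7 -> 7 < 9, search right half
lo=3, hi=3, mid=3, arr[mid]=9 -> Found target at index 3!

Binary search finds 9 at index 3 after 4 comparisons. The search repeatedly halves the search space by comparing with the middle element.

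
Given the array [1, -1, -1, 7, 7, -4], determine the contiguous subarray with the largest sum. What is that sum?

Using Kadane's algorithm on [1, -1, -1, 7, 7, -4]:

Scanning through the array:
Position 1 (value -1): max_ending_here = 0, max_so_far = 1
Position 2 (value -1): max_ending_here = -1, max_so_far = 1
Position 3 (value 7): max_ending_here = 7, max_so_far = 7
Position 4 (value 7): max_ending_here = 14, max_so_far = 14
Position 5 (value -4): max_ending_here = 10, max_so_far = 14

Maximum subarray: [7, 7]
Maximum sum: 14

The maximum subarray is [7, 7] with sum 14. This subarray runs from index 3 to index 4.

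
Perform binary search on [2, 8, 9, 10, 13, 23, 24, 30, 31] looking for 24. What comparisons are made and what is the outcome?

Binary search for 24 in [2, 8, 9, 10, 13, 23, 24, 30, 31]:

lo=0, hi=8, mid=4, arr[mid]=13 -> 13 < 24, search right half
lo=5, hi=8, mid=6, arr[mid]=24 -> Found target at index 6!

Binary search finds 24 at index 6 after 2 comparisons. The search repeatedly halves the search space by comparing with the middle element.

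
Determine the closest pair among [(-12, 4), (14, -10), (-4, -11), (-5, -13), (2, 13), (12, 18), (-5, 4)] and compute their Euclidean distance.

Computing all pairwise distances among 7 points:

d((-12, 4), (14, -10)) = 29.5296
d((-12, 4), (-4, -11)) = 17.0
d((-12, 4), (-5, -13)) = 18.3848
d((-12, 4), (2, 13)) = 16.6433
d((-12, 4), (12, 18)) = 27.7849
d((-12, 4), (-5, 4)) = 7.0
d((14, -10), (-4, -11)) = 18.0278
d((14, -10), (-5, -13)) = 19.2354
d((14, -10), (2, 13)) = 25.9422
d((14, -10), (12, 18)) = 28.0713
d((14, -10), (-5, 4)) = 23.6008
d((-4, -11), (-5, -13)) = 2.2361 <-- minimum
d((-4, -11), (2, 13)) = 24.7386
d((-4, -11), (12, 18)) = 33.121
d((-4, -11), (-5, 4)) = 15.0333
d((-5, -13), (2, 13)) = 26.9258
d((-5, -13), (12, 18)) = 35.3553
d((-5, -13), (-5, 4)) = 17.0
d((2, 13), (12, 18)) = 11.1803
d((2, 13), (-5, 4)) = 11.4018
d((12, 18), (-5, 4)) = 22.0227

Closest pair: (-4, -11) and (-5, -13) with distance 2.2361

The closest pair is (-4, -11) and (-5, -13) with Euclidean distance 2.2361. For 7 points, brute-force pairwise comparison is shown above. For large n, the divide-and-conquer algorithm (sort by x, recurse on halves, check the dividing strip) achieves O(n log n).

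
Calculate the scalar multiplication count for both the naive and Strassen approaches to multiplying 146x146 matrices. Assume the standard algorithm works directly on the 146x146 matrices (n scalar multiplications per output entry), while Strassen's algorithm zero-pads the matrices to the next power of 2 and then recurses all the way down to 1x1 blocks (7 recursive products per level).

Matrix multiplication for 146x146 matrices:

Strassen's algorithm requires power-of-2 dimensions. Pad 146x146 to 256x256 (next power of 2).

Standard algorithm: 146^3 = 3112136 multiplications
Strassen's algorithm: 7^(log2(256)) = 7^8 = 5764801 multiplications
Difference: 3112136 - 5764801 = -2652665 (Strassen uses MORE here due to padding overhead — for small or just-over-power-of-2 n, padding can outweigh the per-level savings)

Standard: 3112136 multiplications (146^3). Strassen: 5764801 multiplications (7^8, after padding to 256x256). Strassen reduces 8 recursive multiplications to 7 at each level.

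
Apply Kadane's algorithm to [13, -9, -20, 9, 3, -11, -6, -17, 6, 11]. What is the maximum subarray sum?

Using Kadane's algorithm on [13, -9, -20, 9, 3, -11, -6, -17, 6, 11]:

Scanning through the array:
Position 1 (value -9): max_ending_here = 4, max_so_far = 13
Position 2 (value -20): max_ending_here = -16, max_so_far = 13
Position 3 (value 9): max_ending_here = 9, max_so_far = 13
Position 4 (value 3): max_ending_here = 12, max_so_far = 13
Position 5 (value -11): max_ending_here = 1, max_so_far = 13
Position 6 (value -6): max_ending_here = -5, max_so_far = 13
Position 7 (value -17): max_ending_here = -17, max_so_far = 13
Position 8 (value 6): max_ending_here = 6, max_so_far = 13
Position 9 (value 11): max_ending_here = 17, max_so_far = 17

Maximum subarray: [6, 11]
Maximum sum: 17

The maximum subarray is [6, 11] with sum 17. This subarray runs from index 8 to index 9.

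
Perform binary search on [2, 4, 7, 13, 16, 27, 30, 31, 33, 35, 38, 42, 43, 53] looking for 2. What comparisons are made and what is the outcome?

Binary search for 2 in [2, 4, 7, 13, 16, 27, 30, 31, 33, 35, 38, 42, 43, 53]:

lo=0, hi=13, mid=6, arr[mid]=30 -> 30 > 2, search left half
lo=0, hi=5, mid=2, arr[mid]=7 -> 7 > 2, search left half
lo=0, hi=1, mid=0, arr[mid]=2 -> Found target at index 0!

Binary search finds 2 at index 0 after 3 comparisons. The search repeatedly halves the search space by comparing with the middle element.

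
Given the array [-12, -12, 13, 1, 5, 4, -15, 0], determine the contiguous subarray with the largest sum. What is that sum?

Using Kadane's algorithm on [-12, -12, 13, 1, 5, 4, -15, 0]:

Scanning through the array:
Position 1 (value -12): max_ending_here = -12, max_so_far = -12
Position 2 (value 13): max_ending_here = 13, max_so_far = 13
Position 3 (value 1): max_ending_here = 14, max_so_far = 14
Position 4 (value 5): max_ending_here = 19, max_so_far = 19
Position 5 (value 4): max_ending_here = 23, max_so_far = 23
Position 6 (value -15): max_ending_here = 8, max_so_far = 23
Position 7 (value 0): max_ending_here = 8, max_so_far = 23

Maximum subarray: [13, 1, 5, 4]
Maximum sum: 23

The maximum subarray is [13, 1, 5, 4] with sum 23. This subarray runs from index 2 to index 5.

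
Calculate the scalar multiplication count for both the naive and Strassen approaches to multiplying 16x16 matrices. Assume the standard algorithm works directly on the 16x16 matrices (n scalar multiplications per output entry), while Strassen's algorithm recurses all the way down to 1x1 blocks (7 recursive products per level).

Matrix multiplication for 16x16 matrices:

Standard algorithm: 16^3 = 4096 multiplications
Strassen's algorithm: 7^(log2(16)) = 7^4 = 2401 multiplications
Savings: 4096 - 2401 = 1695 multiplications

Standard: 4096 multiplications (16^3). Strassen: 2401 multiplications (7^4). Strassen reduces 8 recursive multiplications to 7 at each level.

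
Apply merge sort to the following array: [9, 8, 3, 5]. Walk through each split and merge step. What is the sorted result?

Merge sort trace:

Split: [9, 8, 3, 5] -> [9, 8] and [3, 5]
  Split: [9, 8] -> [9] and [8]
  Merge: [9] + [8] -> [8, 9]
  Split: [3, 5] -> [3] and [5]
  Merge: [3] + [5] -> [3, 5]
Merge: [8, 9] + [3, 5] -> [3, 5, 8, 9]

Final sorted array: [3, 5, 8, 9]

The merge sort proceeds by recursively splitting the array and merging sorted halves.
After all merges, the sorted array is [3, 5, 8, 9].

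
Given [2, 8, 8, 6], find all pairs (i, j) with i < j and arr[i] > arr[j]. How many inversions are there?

Finding inversions in [2, 8, 8, 6]:

(1, 3): arr[1]=8 > arr[3]=6
(2, 3): arr[2]=8 > arr[3]=6

Total inversions: 2

The array has 2 inversion(s): (1,3), (2,3). Each pair (i,j) satisfies i < j and arr[i] > arr[j].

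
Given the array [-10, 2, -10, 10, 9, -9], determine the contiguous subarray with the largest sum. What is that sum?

Using Kadane's algorithm on [-10, 2, -10, 10, 9, -9]:

Scanning through the array:
Position 1 (value 2): max_ending_here = 2, max_so_far = 2
Position 2 (value -10): max_ending_here = -8, max_so_far = 2
Position 3 (value 10): max_ending_here = 10, max_so_far = 10
Position 4 (value 9): max_ending_here = 19, max_so_far = 19
Position 5 (value -9): max_ending_here = 10, max_so_far = 19

Maximum subarray: [10, 9]
Maximum sum: 19

The maximum subarray is [10, 9] with sum 19. This subarray runs from index 3 to index 4.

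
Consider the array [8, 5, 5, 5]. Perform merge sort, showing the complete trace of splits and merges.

Merge sort trace:

Split: [8, 5, 5, 5] -> [8, 5] and [5, 5]
  Split: [8, 5] -> [8] and [5]
  Merge: [8] + [5] -> [5, 8]
  Split: [5, 5] -> [5] and [5]
  Merge: [5] + [5] -> [5, 5]
Merge: [5, 8] + [5, 5] -> [5, 5, 5, 8]

Final sorted array: [5, 5, 5, 8]

The merge sort proceeds by recursively splitting the array and merging sorted halves.
After all merges, the sorted array is [5, 5, 5, 8].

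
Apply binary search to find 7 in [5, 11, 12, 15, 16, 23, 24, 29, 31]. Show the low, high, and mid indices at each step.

Binary search for 7 in [5, 11, 12, 15, 16, 23, 24, 29, 31]:

lo=0, hi=8, mid=4, arr[mid]=16 -> 16 > 7, search left half
lo=0, hi=3, mid=1, arr[mid]=11 -> 11 > 7, search left half
lo=0, hi=0, mid=0, arr[mid]=5 -> 5 < 7, search right half
lo=1 > hi=0, target 7 not found

Binary search determines that 7 is not in the array after 3 comparisons. The search space was exhausted without finding the target.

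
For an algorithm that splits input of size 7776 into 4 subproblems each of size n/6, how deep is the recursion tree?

For divide and conquer with division factor 6:

Problem sizes at each level:
Level 0: 7776
Level 1: 1296
Level 2: 216
Level 3: 36
Level 4: 6
Level 5: 1

The root is level 0 and the size-1 base case is level 5 (the tree spans levels 0 through 5, i.e. 6 levels counting the root), so the depth is the number of divisions: log_6(7776) = 5

The recursion tree depth is log_6(7776) = 5. At each level, the problem size is divided by 6, so it takes 5 divisions to reduce to a base case of size 1. The algorithm makes 4 recursive calls at each level.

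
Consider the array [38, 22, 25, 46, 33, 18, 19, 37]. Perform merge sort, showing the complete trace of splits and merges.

Merge sort trace:

Split: [38, 22, 25, 46, 33, 18, 19, 37] -> [38, 22, 25, 46] and [33, 18, 19, 37]
  Split: [38, 22, 25, 46] -> [38, 22] and [25, 46]
    Split: [38, 22] -> [38] and [22]
    Merge: [38] + [22] -> [22, 38]
    Split: [25, 46] -> [25] and [46]
    Merge: [25] + [46] -> [25, 46]
  Merge: [22, 38] + [25, 46] -> [22, 25, 38, 46]
  Split: [33, 18, 19, 37] -> [33, 18] and [19, 37]
    Split: [33, 18] -> [33] and [18]
    Merge: [33] + [18] -> [18, 33]
    Split: [19, 37] -> [19] and [37]
    Merge: [19] + [37] -> [19, 37]
  Merge: [18, 33] + [19, 37] -> [18, 19, 33, 37]
Merge: [22, 25, 38, 46] + [18, 19, 33, 37] -> [18, 19, 22, 25, 33, 37, 38, 46]

Final sorted array: [18, 19, 22, 25, 33, 37, 38, 46]

The merge sort proceeds by recursively splitting the array and merging sorted halves.
After all merges, the sorted array is [18, 19, 22, 25, 33, 37, 38, 46].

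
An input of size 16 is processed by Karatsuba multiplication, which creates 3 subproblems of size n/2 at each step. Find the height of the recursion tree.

For divide and conquer with division factor 2:

Problem sizes at each level:
Level 0: 16
Level 1: 8
Level 2: 4
Level 3: 2
Level 4: 1

The root is level 0 and the size-1 base case is level 4 (the tree spans levels 0 through 4, i.e. 5 levels counting the root), so the depth is the number of divisions: log_2(16) = 4

The recursion tree depth is log_2(16) = 4. At each level, the problem size is divided by 2, so it takes 4 divisions to reduce to a base case of size 1. The algorithm makes 3 recursive calls at each level.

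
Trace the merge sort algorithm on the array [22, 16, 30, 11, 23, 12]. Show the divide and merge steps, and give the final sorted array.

Merge sort trace:

Split: [22, 16, 30, 11, 23, 12] -> [22, 16, 30] and [11, 23, 12]
  Split: [22, 16, 30] -> [22] and [16, 30]
    Split: [16, 30] -> [16] and [30]
    Merge: [16] + [30] -> [16, 30]
  Merge: [22] + [16, 30] -> [16, 22, 30]
  Split: [11, 23, 12] -> [11] and [23, 12]
    Split: [23, 12] -> [23] and [12]
    Merge: [23] + [12] -> [12, 23]
  Merge: [11] + [12, 23] -> [11, 12, 23]
Merge: [16, 22, 30] + [11, 12, 23] -> [11, 12, 16, 22, 23, 30]

Final sorted array: [11, 12, 16, 22, 23, 30]

The merge sort proceeds by recursively splitting the array and merging sorted halves.
After all merges, the sorted array is [11, 12, 16, 22, 23, 30].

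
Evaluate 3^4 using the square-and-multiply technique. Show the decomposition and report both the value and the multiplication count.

Computing 3^4 by squaring (build up from 3^1; each line after the first costs one multiplication):

3^1 = 3
3^2 = (3^1)^2 = 3^2 = 9
3^4 = (3^2)^2 = 9^2 = 81

Result: 81
Multiplications needed: 2 (2 lines after 3^1)

3^4 = 81. Using exponentiation by squaring, this requires 2 multiplications. The key idea: if the exponent is even, square the half-power; if odd, multiply by the base once.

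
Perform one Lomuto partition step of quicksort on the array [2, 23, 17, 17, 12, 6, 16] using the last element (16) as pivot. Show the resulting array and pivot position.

Lomuto partition with pivot = 16:

Initial array: [2, 23, 17, 17, 12, 6, 16]

arr[0]=2 <= 16: swap with position 0, array becomes [2, 23, 17, 17, 12, 6, 16]
arr[1]=23 > 16: no swap
arr[2]=17 > 16: no swap
arr[3]=17 > 16: no swap
arr[4]=12 <= 16: swap with position 1, array becomes [2, 12, 17, 17, 23, 6, 16]
arr[5]=6 <= 16: swap with position 2, array becomes [2, 12, 6, 17, 23, 17, 16]

Place pivot at position 3: [2, 12, 6, 16, 23, 17, 17]
Pivot position: 3

After partitioning with pivot 16, the array becomes [2, 12, 6, 16, 23, 17, 17]. The pivot is placed at index 3. All elements to the left of the pivot are <= 16, and all elements to the right are > 16.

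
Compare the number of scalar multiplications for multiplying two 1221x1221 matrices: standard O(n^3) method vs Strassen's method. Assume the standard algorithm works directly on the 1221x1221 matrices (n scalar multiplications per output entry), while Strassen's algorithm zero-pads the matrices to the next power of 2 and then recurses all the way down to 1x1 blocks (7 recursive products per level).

Matrix multiplication for 1221x1221 matrices:

Strassen's algorithm requires power-of-2 dimensions. Pad 1221x1221 to 2048x2048 (next power of 2).

Standard algorithm: 1221^3 = 1820316861 multiplications
Strassen's algorithm: 7^(log2(2048)) = 7^11 = 1977326743 multiplications
Difference: 1820316861 - 1977326743 = -157009882 (Strassen uses MORE here due to padding overhead — for small or just-over-power-of-2 n, padding can outweigh the per-level savings)

Standard: 1820316861 multiplications (1221^3). Strassen: 1977326743 multiplications (7^11, after padding to 2048x2048). Strassen reduces 8 recursive multiplications to 7 at each level.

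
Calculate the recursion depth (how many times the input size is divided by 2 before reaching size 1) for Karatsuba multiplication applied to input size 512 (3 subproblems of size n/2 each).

For divide and conquer with division factor 2:

Problem sizes at each level:
Level 0: 512
Level 1: 256
Level 2: 128
Level 3: 64
Level 4: 32
Level 5: 16
Level 6: 8
Level 7: 4
Level 8: 2
Level 9: 1

The root is level 0 and the size-1 base case is level 9 (the tree spans levels 0 through 9, i.e. 10 levels counting the root), so the depth is the number of divisions: log_2(512) = 9

The recursion tree depth is log_2(512) = 9. At each level, the problem size is divided by 2, so it takes 9 divisions to reduce to a base case of size 1. The algorithm makes 3 recursive calls at each level.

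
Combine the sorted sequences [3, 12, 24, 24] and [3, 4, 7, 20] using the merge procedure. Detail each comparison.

Merging process:

Compare 3 vs 3: take 3 from left. Merged: [3]
Compare 12 vs 3: take 3 from right. Merged: [3, 3]
Compare 12 vs 4: take 4 from right. Merged: [3, 3, 4]
Compare 12 vs 7: take 7 from right. Merged: [3, 3, 4, 7]
Compare 12 vs 20: take 12 from left. Merged: [3, 3, 4, 7, 12]
Compare 24 vs 20: take 20 from right. Merged: [3, 3, 4, 7, 12, 20]
Append remaining from left: [24, 24]. Merged: [3, 3, 4, 7, 12, 20, 24, 24]

Final merged array: [3, 3, 4, 7, 12, 20, 24, 24]
Total comparisons: 6

The merged array is [3, 3, 4, 7, 12, 20, 24, 24], requiring 6 comparisons. The merge step runs in O(n) time where n is the total number of elements.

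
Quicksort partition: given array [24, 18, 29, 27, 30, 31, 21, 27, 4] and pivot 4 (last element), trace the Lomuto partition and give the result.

Lomuto partition with pivot = 4:

Initial array: [24, 18, 29, 27, 30, 31, 21, 27, 4]

arr[0]=24 > 4: no swap
arr[1]=18 > 4: no swap
arr[2]=29 > 4: no swap
arr[3]=27 > 4: no swap
arr[4]=30 > 4: no swap
arr[5]=31 > 4: no swap
arr[6]=21 > 4: no swap
arr[7]=27 > 4: no swap

Place pivot at position 0: [4, 18, 29, 27, 30, 31, 21, 27, 24]
Pivot position: 0

After partitioning with pivot 4, the array becomes [4, 18, 29, 27, 30, 31, 21, 27, 24]. The pivot is placed at index 0. All elements to the left of the pivot are <= 4, and all elements to the right are > 4.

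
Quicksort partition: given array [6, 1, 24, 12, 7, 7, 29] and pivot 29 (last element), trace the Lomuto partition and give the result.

Lomuto partition with pivot = 29:

Initial array: [6, 1, 24, 12, 7, 7, 29]

arr[0]=6 <= 29: swap with position 0, array becomes [6, 1, 24, 12, 7, 7, 29]
arr[1]=1 <= 29: swap with position 1, array becomes [6, 1, 24, 12, 7, 7, 29]
arr[2]=24 <= 29: swap with position 2, array becomes [6, 1, 24, 12, 7, 7, 29]
arr[3]=12 <= 29: swap with position 3, array becomes [6, 1, 24, 12, 7, 7, 29]
arr[4]=7 <= 29: swap with position 4, array becomes [6, 1, 24, 12, 7, 7, 29]
arr[5]=7 <= 29: swap with position 5, array becomes [6, 1, 24, 12, 7, 7, 29]

Place pivot at position 6: [6, 1, 24, 12, 7, 7, 29]
Pivot position: 6

After partitioning with pivot 29, the array becomes [6, 1, 24, 12, 7, 7, 29]. The pivot is placed at index 6. All elements to the left of the pivot are <= 29, and all elements to the right are > 29.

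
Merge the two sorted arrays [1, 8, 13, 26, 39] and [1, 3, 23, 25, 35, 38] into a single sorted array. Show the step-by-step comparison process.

Merging process:

Compare 1 vs 1: take 1 from left. Merged: [1]
Compare 8 vs 1: take 1 from right. Merged: [1, 1]
Compare 8 vs 3: take 3 from right. Merged: [1, 1, 3]
Compare 8 vs 23: take 8 from left. Merged: [1, 1, 3, 8]
Compare 13 vs 23: take 13 from left. Merged: [1, 1, 3, 8, 13]
Compare 26 vs 23: take 23 from right. Merged: [1, 1, 3, 8, 13, 23]
Compare 26 vs 25: take 25 from right. Merged: [1, 1, 3, 8, 13, 23, 25]
Compare 26 vs 35: take 26 from left. Merged: [1, 1, 3, 8, 13, 23, 25, 26]
Compare 39 vs 35: take 35 from right. Merged: [1, 1, 3, 8, 13, 23, 25, 26, 35]
Compare 39 vs 38: take 38 from right. Merged: [1, 1, 3, 8, 13, 23, 25, 26, 35, 38]
Append remaining from left: [39]. Merged: [1, 1, 3, 8, 13, 23, 25, 26, 35, 38, 39]

Final merged array: [1, 1, 3, 8, 13, 23, 25, 26, 35, 38, 39]
Total comparisons: 10

The merged array is [1, 1, 3, 8, 13, 23, 25, 26, 35, 38, 39], requiring 10 comparisons. The merge step runs in O(n) time where n is the total number of elements.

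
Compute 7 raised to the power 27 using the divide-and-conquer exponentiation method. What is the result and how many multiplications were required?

Computing 7^27 by squaring (build up from 7^1; each line after the first costs one multiplication):

7^1 = 7
7^2 = (7^1)^2 = 7^2 = 49
7^3 = 7 * 7^2 = 7 * 49 = 343
7^6 = (7^3)^2 = 343^2 = 117649
7^12 = (7^6)^2 = 117649^2 = 13841287201
7^13 = 7 * 7^12 = 7 * 13841287201 = 96889010407
7^26 = (7^13)^2 = 96889010407^2 = 9387480337647754305649
7^27 = 7 * 7^26 = 7 * 9387480337647754305649 = 65712362363534280139543

Result: 65712362363534280139543
Multiplications needed: 7 (7 lines after 7^1)

7^27 = 65712362363534280139543. Using exponentiation by squaring, this requires 7 multiplications. The key idea: if the exponent is even, square the half-power; if odd, multiply by the base once.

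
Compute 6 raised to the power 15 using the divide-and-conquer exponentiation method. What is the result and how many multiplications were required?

Computing 6^15 by squaring (build up from 6^1; each line after the first costs one multiplication):

6^1 = 6
6^2 = (6^1)^2 = 6^2 = 36
6^3 = 6 * 6^2 = 6 * 36 = 216
6^6 = (6^3)^2 = 216^2 = 46656
6^7 = 6 * 6^6 = 6 * 46656 = 279936
6^14 = (6^7)^2 = 279936^2 = 78364164096
6^15 = 6 * 6^14 = 6 * 78364164096 = 470184984576

Result: 470184984576
Multiplications needed: 6 (6 lines after 6^1)

6^15 = 470184984576. Using exponentiation by squaring, this requires 6 multiplications. The key idea: if the exponent is even, square the half-power; if odd, multiply by the base once.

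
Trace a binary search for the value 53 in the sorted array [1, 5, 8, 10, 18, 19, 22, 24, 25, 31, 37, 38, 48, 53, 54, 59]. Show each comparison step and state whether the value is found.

Binary search for 53 in [1, 5, 8, 10, 18, 19, 22, 24, 25, 31, 37, 38, 48, 53, 54, 59]:

lo=0, hi=15, mid=7, arr[mid]=24 -> 24 < 53, search right half
lo=8, hi=15, mid=11, arr[mid]=38 -> 38 < 53, search right half
lo=12, hi=15, mid=13, arr[mid]=53 -> Found target at index 13!

Binary search finds 53 at index 13 after 3 comparisons. The search repeatedly halves the search space by comparing with the middle element.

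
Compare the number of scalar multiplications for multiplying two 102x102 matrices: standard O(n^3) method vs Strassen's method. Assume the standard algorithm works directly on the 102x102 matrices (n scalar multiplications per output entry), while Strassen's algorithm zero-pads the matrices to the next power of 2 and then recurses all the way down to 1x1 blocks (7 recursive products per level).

Matrix multiplication for 102x102 matrices:

Strassen's algorithm requires power-of-2 dimensions. Pad 102x102 to 128x128 (next power of 2).

Standard algorithm: 102^3 = 1061208 multiplications
Strassen's algorithm: 7^(log2(128)) = 7^7 = 823543 multiplications
Savings: 1061208 - 823543 = 237665 multiplications

Standard: 1061208 multiplications (102^3). Strassen: 823543 multiplications (7^7, after padding to 128x128). Strassen reduces 8 recursive multiplications to 7 at each level.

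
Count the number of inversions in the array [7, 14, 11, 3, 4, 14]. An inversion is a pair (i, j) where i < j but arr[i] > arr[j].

Finding inversions in [7, 14, 11, 3, 4, 14]:

(0, 3): arr[0]=7 > arr[3]=3
(0, 4): arr[0]=7 > arr[4]=4
(1, 2): arr[1]=14 > arr[2]=11
(1, 3): arr[1]=14 > arr[3]=3
(1, 4): arr[1]=14 > arr[4]=4
(2, 3): arr[2]=11 > arr[3]=3
(2, 4): arr[2]=11 > arr[4]=4

Total inversions: 7

The array has 7 inversion(s): (0,3), (0,4), (1,2), (1,3), (1,4), (2,3), (2,4). Each pair (i,j) satisfies i < j and arr[i] > arr[j].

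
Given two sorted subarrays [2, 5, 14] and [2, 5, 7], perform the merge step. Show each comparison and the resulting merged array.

Merging process:

Compare 2 vs 2: take 2 from left. Merged: [2]
Compare 5 vs 2: take 2 from right. Merged: [2, 2]
Compare 5 vs 5: take 5 from left. Merged: [2, 2, 5]
Compare 14 vs 5: take 5 from right. Merged: [2, 2, 5, 5]
Compare 14 vs 7: take 7 from right. Merged: [2, 2, 5, 5, 7]
Append remaining from left: [14]. Merged: [2, 2, 5, 5, 7, 14]

Final merged array: [2, 2, 5, 5, 7, 14]
Total comparisons: 5

The merged array is [2, 2, 5, 5, 7, 14], requiring 5 comparisons. The merge step runs in O(n) time where n is the total number of elements.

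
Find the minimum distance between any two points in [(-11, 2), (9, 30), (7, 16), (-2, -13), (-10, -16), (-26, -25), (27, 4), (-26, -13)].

Computing all pairwise distances among 8 points:

d((-11, 2), (9, 30)) = 34.4093
d((-11, 2), (7, 16)) = 22.8035
d((-11, 2), (-2, -13)) = 17.4929
d((-11, 2), (-10, -16)) = 18.0278
d((-11, 2), (-26, -25)) = 30.8869
d((-11, 2), (27, 4)) = 38.0526
d((-11, 2), (-26, -13)) = 21.2132
d((9, 30), (7, 16)) = 14.1421
d((9, 30), (-2, -13)) = 44.3847
d((9, 30), (-10, -16)) = 49.7695
d((9, 30), (-26, -25)) = 65.192
d((9, 30), (27, 4)) = 31.6228
d((9, 30), (-26, -13)) = 55.4437
d((7, 16), (-2, -13)) = 30.3645
d((7, 16), (-10, -16)) = 36.2353
d((7, 16), (-26, -25)) = 52.6308
d((7, 16), (27, 4)) = 23.3238
d((7, 16), (-26, -13)) = 43.9318
d((-2, -13), (-10, -16)) = 8.544 <-- minimum
d((-2, -13), (-26, -25)) = 26.8328
d((-2, -13), (27, 4)) = 33.6155
d((-2, -13), (-26, -13)) = 24.0
d((-10, -16), (-26, -25)) = 18.3576
d((-10, -16), (27, 4)) = 42.0595
d((-10, -16), (-26, -13)) = 16.2788
d((-26, -25), (27, 4)) = 60.4152
d((-26, -25), (-26, -13)) = 12.0
d((27, 4), (-26, -13)) = 55.6597

Closest pair: (-2, -13) and (-10, -16) with distance 8.544

The closest pair is (-2, -13) and (-10, -16) with Euclidean distance 8.544. For 8 points, brute-force pairwise comparison is shown above. For large n, the divide-and-conquer algorithm (sort by x, recurse on halves, check the dividing strip) achieves O(n log n).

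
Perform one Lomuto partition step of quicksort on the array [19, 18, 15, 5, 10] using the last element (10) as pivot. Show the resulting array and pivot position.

Lomuto partition with pivot = 10:

Initial array: [19, 18, 15, 5, 10]

arr[0]=19 > 10: no swap
arr[1]=18 > 10: no swap
arr[2]=15 > 10: no swap
arr[3]=5 <= 10: swap with position 0, array becomes [5, 18, 15, 19, 10]

Place pivot at position 1: [5, 10, 15, 19, 18]
Pivot position: 1

After partitioning with pivot 10, the array becomes [5, 10, 15, 19, 18]. The pivot is placed at index 1. All elements to the left of the pivot are <= 10, and all elements to the right are > 10.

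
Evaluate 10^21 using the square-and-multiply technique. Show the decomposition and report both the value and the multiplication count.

Computing 10^21 by squaring (build up from 10^1; each line after the first costs one multiplication):

10^1 = 10
10^2 = (10^1)^2 = 10^2 = 100
10^4 = (10^2)^2 = 100^2 = 10000
10^5 = 10 * 10^4 = 10 * 10000 = 100000
10^10 = (10^5)^2 = 100000^2 = 10000000000
10^20 = (10^10)^2 = 10000000000^2 = 100000000000000000000
10^21 = 10 * 10^20 = 10 * 100000000000000000000 = 1000000000000000000000

Result: 1000000000000000000000
Multiplications needed: 6 (6 lines after 10^1)

10^21 = 1000000000000000000000. Using exponentiation by squaring, this requires 6 multiplications. The key idea: if the exponent is even, square the half-power; if odd, multiply by the base once.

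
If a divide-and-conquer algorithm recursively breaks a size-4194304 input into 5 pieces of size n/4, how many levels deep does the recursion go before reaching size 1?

For divide and conquer with division factor 4:

Problem sizes at each level:
Level 0: 4194304
Level 1: 1048576
Level 2: 262144
Level 3: 65536
Level 4: 16384
Level 5: 4096
Level 6: 1024
Level 7: 256
Level 8: 64
Level 9: 16
Level 10: 4
Level 11: 1

The root is level 0 and the size-1 base case is level 11 (the tree spans levels 0 through 11, i.e. 12 levels counting the root), so the depth is the number of divisions: log_4(4194304) = 11

The recursion tree depth is log_4(4194304) = 11. At each level, the problem size is divided by 4, so it takes 11 divisions to reduce to a base case of size 1. The algorithm makes 5 recursive calls at each level.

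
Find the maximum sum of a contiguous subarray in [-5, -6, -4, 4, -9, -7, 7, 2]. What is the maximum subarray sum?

Using Kadane's algorithm on [-5, -6, -4, 4, -9, -7, 7, 2]:

Scanning through the array:
Position 1 (value -6): max_ending_here = -6, max_so_far = -5
Position 2 (value -4): max_ending_here = -4, max_so_far = -4
Position 3 (value 4): max_ending_here = 4, max_so_far = 4
Position 4 (value -9): max_ending_here = -5, max_so_far = 4
Position 5 (value -7): max_ending_here = -7, max_so_far = 4
Position 6 (value 7): max_ending_here = 7, max_so_far = 7
Position 7 (value 2): max_ending_here = 9, max_so_far = 9

Maximum subarray: [7, 2]
Maximum sum: 9

The maximum subarray is [7, 2] with sum 9. This subarray runs from index 6 to index 7.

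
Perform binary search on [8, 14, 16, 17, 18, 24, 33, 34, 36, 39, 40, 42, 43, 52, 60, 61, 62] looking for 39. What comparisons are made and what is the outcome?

Binary search for 39 in [8, 14, 16, 17, 18, 24, 33, 34, 36, 39, 40, 42, 43, 52, 60, 61, 62]:

lo=0, hi=16, mid=8, arr[mid]=36 -> 36 < 39, search right half
lo=9, hi=16, mid=12, arr[mid]=43 -> 43 > 39, search left half
lo=9, hi=11, mid=10, arr[mid]=40 -> 40 > 39, search left half
lo=9, hi=9, mid=9, arr[mid]=39 -> Found target at index 9!

Binary search finds 39 at index 9 after 4 comparisons. The search repeatedly halves the search space by comparing with the middle element.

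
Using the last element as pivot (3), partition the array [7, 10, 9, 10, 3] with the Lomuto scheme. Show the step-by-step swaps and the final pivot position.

Lomuto partition with pivot = 3:

Initial array: [7, 10, 9, 10, 3]

arr[0]=7 > 3: no swap
arr[1]=10 > 3: no swap
arr[2]=9 > 3: no swap
arr[3]=10 > 3: no swap

Place pivot at position 0: [3, 10, 9, 10, 7]
Pivot position: 0

After partitioning with pivot 3, the array becomes [3, 10, 9, 10, 7]. The pivot is placed at index 0. All elements to the left of the pivot are <= 3, and all elements to the right are > 3.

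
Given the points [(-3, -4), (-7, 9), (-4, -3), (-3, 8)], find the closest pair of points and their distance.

Computing all pairwise distances among 4 points:

d((-3, -4), (-7, 9)) = 13.6015
d((-3, -4), (-4, -3)) = 1.4142 <-- minimum
d((-3, -4), (-3, 8)) = 12.0
d((-7, 9), (-4, -3)) = 12.3693
d((-7, 9), (-3, 8)) = 4.1231
d((-4, -3), (-3, 8)) = 11.0454

Closest pair: (-3, -4) and (-4, -3) with distance 1.4142

The closest pair is (-3, -4) and (-4, -3) with Euclidean distance 1.4142. For 4 points, brute-force pairwise comparison is shown above. For large n, the divide-and-conquer algorithm (sort by x, recurse on halves, check the dividing strip) achieves O(n log n).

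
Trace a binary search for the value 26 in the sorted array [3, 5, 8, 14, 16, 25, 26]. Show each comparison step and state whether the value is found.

Binary search for 26 in [3, 5, 8, 14, 16, 25, 26]:

lo=0, hi=6, mid=3, arr[mid]=14 -> 14 < 26, search right half
lo=4, hi=6, mid=5, arr[mid]=25 -> 25 < 26, search right half
lo=6, hi=6, mid=6, arr[mid]=26 -> Found target at index 6!

Binary search finds 26 at index 6 after 3 comparisons. The search repeatedly halves the search space by comparing with the middle element.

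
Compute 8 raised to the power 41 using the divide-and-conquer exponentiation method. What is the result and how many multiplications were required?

Computing 8^41 by squaring (build up from 8^1; each line after the first costs one multiplication):

8^1 = 8
8^2 = (8^1)^2 = 8^2 = 64
8^4 = (8^2)^2 = 64^2 = 4096
8^5 = 8 * 8^4 = 8 * 4096 = 32768
8^10 = (8^5)^2 = 32768^2 = 1073741824
8^20 = (8^10)^2 = 1073741824^2 = 1152921504606846976
8^40 = (8^20)^2 = 1152921504606846976^2 = 1329227995784915872903807060280344576
8^41 = 8 * 8^40 = 8 * 1329227995784915872903807060280344576 = 10633823966279326983230456482242756608

Result: 10633823966279326983230456482242756608
Multiplications needed: 7 (7 lines after 8^1)

8^41 = 10633823966279326983230456482242756608. Using exponentiation by squaring, this requires 7 multiplications. The key idea: if the exponent is even, square the half-power; if odd, multiply by the base once.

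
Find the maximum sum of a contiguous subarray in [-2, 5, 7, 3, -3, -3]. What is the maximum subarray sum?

Using Kadane's algorithm on [-2, 5, 7, 3, -3, -3]:

Scanning through the array:
Position 1 (value 5): max_ending_here = 5, max_so_far = 5
Position 2 (value 7): max_ending_here = 12, max_so_far = 12
Position 3 (value 3): max_ending_here = 15, max_so_far = 15
Position 4 (value -3): max_ending_here = 12, max_so_far = 15
Position 5 (value -3): max_ending_here = 9, max_so_far = 15

Maximum subarray: [5, 7, 3]
Maximum sum: 15

The maximum subarray is [5, 7, 3] with sum 15. This subarray runs from index 1 to index 3.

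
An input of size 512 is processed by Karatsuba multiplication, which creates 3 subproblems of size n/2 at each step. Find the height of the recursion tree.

For divide and conquer with division factor 2:

Problem sizes at each level:
Level 0: 512
Level 1: 256
Level 2: 128
Level 3: 64
Level 4: 32
Level 5: 16
Level 6: 8
Level 7: 4
Level 8: 2
Level 9: 1

The root is level 0 and the size-1 base case is level 9 (the tree spans levels 0 through 9, i.e. 10 levels counting the root), so the depth is the number of divisions: log_2(512) = 9

The recursion tree depth is log_2(512) = 9. At each level, the problem size is divided by 2, so it takes 9 divisions to reduce to a base case of size 1. The algorithm makes 3 recursive calls at each level.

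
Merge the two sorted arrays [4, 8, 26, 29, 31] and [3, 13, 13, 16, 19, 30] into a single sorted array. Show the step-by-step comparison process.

Merging process:

Compare 4 vs 3: take 3 from right. Merged: [3]
Compare 4 vs 13: take 4 from left. Merged: [3, 4]
Compare 8 vs 13: take 8 from left. Merged: [3, 4, 8]
Compare 26 vs 13: take 13 from right. Merged: [3, 4, 8, 13]
Compare 26 vs 13: take 13 from right. Merged: [3, 4, 8, 13, 13]
Compare 26 vs 16: take 16 from right. Merged: [3, 4, 8, 13, 13, 16]
Compare 26 vs 19: take 19 from right. Merged: [3, 4, 8, 13, 13, 16, 19]
Compare 26 vs 30: take 26 from left. Merged: [3, 4, 8, 13, 13, 16, 19, 26]
Compare 29 vs 30: take 29 from left. Merged: [3, 4, 8, 13, 13, 16, 19, 26, 29]
Compare 31 vs 30: take 30 from right. Merged: [3, 4, 8, 13, 13, 16, 19, 26, 29, 30]
Append remaining from left: [31]. Merged: [3, 4, 8, 13, 13, 16, 19, 26, 29, 30, 31]

Final merged array: [3, 4, 8, 13, 13, 16, 19, 26, 29, 30, 31]
Total comparisons: 10

The merged array is [3, 4, 8, 13, 13, 16, 19, 26, 29, 30, 31], requiring 10 comparisons. The merge step runs in O(n) time where n is the total number of elements.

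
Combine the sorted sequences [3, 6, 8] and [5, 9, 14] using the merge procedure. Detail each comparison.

Merging process:

Compare 3 vs 5: take 3 from left. Merged: [3]
Compare 6 vs 5: take 5 from right. Merged: [3, 5]
Compare 6 vs 9: take 6 from left. Merged: [3, 5, 6]
Compare 8 vs 9: take 8 from left. Merged: [3, 5, 6, 8]
Append remaining from right: [9, 14]. Merged: [3, 5, 6, 8, 9, 14]

Final merged array: [3, 5, 6, 8, 9, 14]
Total comparisons: 4

The merged array is [3, 5, 6, 8, 9, 14], requiring 4 comparisons. The merge step runs in O(n) time where n is the total number of elements.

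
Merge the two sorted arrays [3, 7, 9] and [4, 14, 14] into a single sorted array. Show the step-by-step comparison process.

Merging process:

Compare 3 vs 4: take 3 from left. Merged: [3]
Compare 7 vs 4: take 4 from right. Merged: [3, 4]
Compare 7 vs 14: take 7 from left. Merged: [3, 4, 7]
Compare 9 vs 14: take 9 from left. Merged: [3, 4, 7, 9]
Append remaining from right: [14, 14]. Merged: [3, 4, 7, 9, 14, 14]

Final merged array: [3, 4, 7, 9, 14, 14]
Total comparisons: 4

The merged array is [3, 4, 7, 9, 14, 14], requiring 4 comparisons. The merge step runs in O(n) time where n is the total number of elements.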